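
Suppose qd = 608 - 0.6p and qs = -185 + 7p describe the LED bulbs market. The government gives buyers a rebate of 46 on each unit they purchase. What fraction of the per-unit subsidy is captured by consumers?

Consumer share = 35/38

Pre-subsidy: 608 - 0.6p = -185 + 7p gives p* = 3965/38, q* = 20725/38.
With the rebate, buyers effectively pay pb = ps − 46, where ps is the price sellers receive.
Demand in terms of ps becomes qd = 608 − 0.6(ps − 46) = 635.6 - 0.6ps. Setting this equal to supply: 635.6 - 0.6ps = -185 + 7ps, so ps = 4103/38.
Buyers pay pb = 4103/38 − 46 = 2355/38; q' = -185 + 7·(4103/38) = 21691/38.
Buyers' price falls by p* − pb = 3965/38 − 2355/38 = 805/19; sellers' price rises by ps − p* = 4103/38 − 3965/38 = 69/19.
So consumers capture (805/19)/46 = 35/38 of each unit of subsidy.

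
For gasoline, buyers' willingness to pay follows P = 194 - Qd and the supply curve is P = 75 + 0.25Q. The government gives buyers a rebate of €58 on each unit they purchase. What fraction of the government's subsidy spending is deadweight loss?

DWL / government spending = 29/177

Pre-subsidy: 194 - Q = 75 + 0.25Q gives Q* = 95.2 and P* = 98.8.
With the rebate, buyers effectively pay Pb = Ps − 58, where Ps is the price sellers receive.
On the curves, Pb = 194 - Q and Ps = 75 + 0.25Q; the wedge Ps − Pb = 58 gives 75 + 0.25Q − (194 - Q) = 58, so Q' = 141.6.
Then Pb = 194 − 1·141.6 = 52.4 and Ps = 75 + 0.25·141.6 = 110.4.
ΔCS = ½(95.2 + 141.6)(98.8 − 52.4) = 5493.76; ΔPS = ½(95.2 + 141.6)(110.4 − 98.8) = 1373.44.
Government spending = 58 × 141.6 = 8212.8.
DWL = ½ × 58 × (141.6 − 95.2) = 1345.6; fraction = 1345.6 / 8212.8 = 29/177.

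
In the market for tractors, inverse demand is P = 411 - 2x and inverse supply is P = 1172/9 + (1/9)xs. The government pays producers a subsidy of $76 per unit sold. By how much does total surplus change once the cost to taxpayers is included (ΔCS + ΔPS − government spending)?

Net change in total surplus = -$1368

Pre-subsidy: 411 - 2x = 1172/9 + (1/9)x gives x* = 133 and P* = 145.
With the subsidy, sellers receive Ps = Pb + 76 for each unit, where Pb is the price buyers pay.
On the curves, Pb = 411 - 2x and Ps = 1172/9 + (1/9)x; the wedge Ps − Pb = 76 gives 1172/9 + (1/9)x − (411 - 2x) = 76, so x' = 169.
Then Pb = 411 − 2·169 = 73 and Ps = 1172/9 + (1/9)·169 = 149.
ΔCS = ½(133 + 169)(145 − 73) = 10872; ΔPS = ½(133 + 169)(149 − 145) = 604.
Government spending = 76 × 169 = 12844.
Net change = 10872 + 604 − 12844 = -1368. The loss equals the DWL triangle ½·76·36.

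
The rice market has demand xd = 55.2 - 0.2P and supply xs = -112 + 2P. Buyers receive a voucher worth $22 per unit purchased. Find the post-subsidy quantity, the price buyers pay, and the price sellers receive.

x' = 44; buyers pay $56; sellers receive $78

Pre-subsidy: 55.2 - 0.2P = -112 + 2P gives P* = 76, x* = 40.
With the rebate, buyers effectively pay Pb = Ps − 22, where Ps is the price sellers receive.
Demand in terms of Ps becomes xd = 55.2 − 0.2(Ps − 22) = 59.6 - 0.2Ps. Setting this equal to supply: 59.6 - 0.2Ps = -112 + 2Ps, so Ps = 78.
Buyers pay Pb = 78 − 22 = 56; x' = -112 + 2·78 = 44.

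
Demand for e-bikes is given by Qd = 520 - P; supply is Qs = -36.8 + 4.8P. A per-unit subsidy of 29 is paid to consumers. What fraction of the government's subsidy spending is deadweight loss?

DWL / government spending = 3/112

Pre-subsidy: 520 - P = -36.8 + 4.8P gives P* = 96, Q* = 424.
With the rebate, buyers effectively pay Pb = Ps − 29, where Ps is the price sellers receive.
Demand in terms of Ps becomes Qd = 520 − 1(Ps − 29) = 549 - Ps. Setting this equal to supply: 549 - Ps = -36.8 + 4.8Ps, so Ps = 101.
Buyers pay Pb = 101 − 29 = 72; Q' = -36.8 + 4.8·101 = 448.
ΔCS = ½(424 + 448)(96 − 72) = 10464; ΔPS = ½(424 + 448)(101 − 96) = 2180.
Government spending = 29 × 448 = 12992.
DWL = ½ × 29 × (448 − 424) = 348; fraction = 348 / 12992 = 3/112.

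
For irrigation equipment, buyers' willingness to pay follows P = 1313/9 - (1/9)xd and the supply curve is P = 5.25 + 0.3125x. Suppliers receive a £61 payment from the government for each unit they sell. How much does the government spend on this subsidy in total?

Government cost = £29036

Pre-subsidy: 1313/9 - (1/9)x = 5.25 + 0.3125x gives x* = 332 and P* = 109.
With the subsidy, sellers receive Ps = Pb + 61 for each unit, where Pb is the price buyers pay.
On the curves, Pb = 1313/9 - (1/9)x and Ps = 5.25 + 0.3125x; the wedge Ps − Pb = 61 gives 5.25 + 0.3125x − (1313/9 - (1/9)x) = 61, so x' = 476.
Then Pb = 1313/9 − (1/9)·476 = 93 and Ps = 5.25 + 0.3125·476 = 154.
Government outlay = subsidy × quantity = 61 × 476 = 29036.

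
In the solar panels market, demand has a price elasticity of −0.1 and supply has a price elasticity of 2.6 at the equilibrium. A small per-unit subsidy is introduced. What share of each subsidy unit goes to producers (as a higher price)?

For a small subsidy around the equilibrium, the benefit split depends on the relative slopes, which at a point are proportional to the elasticities.
Buyer share = εs/(εs + |εd|) = 2.6/(2.6 + 0.1) = 26/27; seller share = |εd|/(εs + |εd|) = 1/27.
So producers capture 1/27 of the subsidy.

Producer share = 1/27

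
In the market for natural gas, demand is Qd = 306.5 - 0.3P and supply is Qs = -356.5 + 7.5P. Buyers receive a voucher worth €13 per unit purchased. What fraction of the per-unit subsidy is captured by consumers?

Consumer share = 25/26

Pre-subsidy: 306.5 - 0.3P = -356.5 + 7.5P gives P* = 85, Q* = 281.
With the rebate, buyers effectively pay Pb = Ps − 13, where Ps is the price sellers receive.
Demand in terms of Ps becomes Qd = 306.5 − 0.3(Ps − 13) = 310.4 - 0.3Ps. Setting this equal to supply: 310.4 - 0.3Ps = -356.5 + 7.5Ps, so Ps = 85.5.
Buyers pay Pb = 85.5 − 13 = 72.5; Q' = -356.5 + 7.5·85.5 = 284.75.
Buyers' price falls by P* − Pb = 85 − 72.5 = 12.5; sellers' price rises by Ps − P* = 85.5 − 85 = 0.5.
So consumers capture 12.5/13 = 25/26 of each unit of subsidy.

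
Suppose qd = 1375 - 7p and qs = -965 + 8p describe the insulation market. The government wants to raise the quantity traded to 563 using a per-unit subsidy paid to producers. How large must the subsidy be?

At q = 563, invert demand for the buyer price: pb = (1375 − 563)/7 = 116; invert supply for the seller price: ps = (563 − (-965))/8 = 191.
The subsidy must fill the gap: s = ps − pb = 191 − 116 = 75.

Required subsidy s = 75 per unit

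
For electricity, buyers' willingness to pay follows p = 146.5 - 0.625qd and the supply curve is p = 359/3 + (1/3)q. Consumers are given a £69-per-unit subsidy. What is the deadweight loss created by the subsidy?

Pre-subsidy: 146.5 - 0.625q = 359/3 + (1/3)q gives q* = 28 and p* = 129.
With the rebate, buyers effectively pay pb = ps − 69, where ps is the price sellers receive.
On the curves, pb = 146.5 - 0.625q and ps = 359/3 + (1/3)q; the wedge ps − pb = 69 gives 359/3 + (1/3)q − (146.5 - 0.625q) = 69, so q' = 100.
Then pb = 146.5 − 0.625·100 = 84 and ps = 359/3 + (1/3)·100 = 153.
The subsidy expands output by 100 − 28 = 72 past the efficient level; on those units the gap between marginal cost and willingness to pay runs from 0 up to 69.
DWL = ½ × 69 × 72 = 2484.

Deadweight loss = £2484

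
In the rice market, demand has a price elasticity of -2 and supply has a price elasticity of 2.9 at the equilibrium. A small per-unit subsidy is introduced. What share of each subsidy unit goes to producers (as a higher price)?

For a small subsidy around the equilibrium, the benefit split depends on the relative slopes, which at a point are proportional to the elasticities.
Buyer share = εs/(εs + |εd|) = 2.9/(2.9 + 2) = 29/49; seller share = |εd|/(εs + |εd|) = 20/49.
So producers capture 20/49 of the subsidy.

Producer share = 20/49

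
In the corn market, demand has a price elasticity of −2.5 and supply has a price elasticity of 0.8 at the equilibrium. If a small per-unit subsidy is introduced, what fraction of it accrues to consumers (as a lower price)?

For a small subsidy around the equilibrium, the benefit split depends on the relative slopes, which at a point are proportional to the elasticities.
Buyer share = εs/(εs + |εd|) = 0.8/(0.8 + 2.5) = 8/33; seller share = |εd|/(εs + |εd|) = 25/33.

Consumer share = 8/33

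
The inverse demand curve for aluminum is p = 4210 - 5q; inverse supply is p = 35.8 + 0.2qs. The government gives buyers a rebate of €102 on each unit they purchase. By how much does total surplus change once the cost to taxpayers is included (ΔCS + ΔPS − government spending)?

Net change in total surplus = -13005/13

Pre-subsidy: 4210 - 5q = 35.8 + 0.2q gives q* = 20871/26 and p* = 5105/26.
With the rebate, buyers effectively pay pb = ps − 102, where ps is the price sellers receive.
On the curves, pb = 4210 - 5q and ps = 35.8 + 0.2q; the wedge ps − pb = 102 gives 35.8 + 0.2q − (4210 - 5q) = 102, so q' = 21381/26.
Then pb = 4210 − 5·(21381/26) = 2555/26 and ps = 35.8 + 0.2·(21381/26) = 5207/26.
ΔCS = ½(20871/26 + 21381/26)(5105/26 − 2555/26) = 13467825/169; ΔPS = ½(20871/26 + 21381/26)(5207/26 − 5105/26) = 538713/169.
Government spending = 102 × 21381/26 = 1090431/13.
Net change = 13467825/169 + 538713/169 − 1090431/13 = -13005/13. The loss equals the DWL triangle ½·102·255/13.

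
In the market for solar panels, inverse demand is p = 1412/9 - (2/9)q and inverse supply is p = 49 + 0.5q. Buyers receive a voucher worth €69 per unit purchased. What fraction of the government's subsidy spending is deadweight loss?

DWL / government spending = 621/3184

Pre-subsidy: 1412/9 - (2/9)q = 49 + 0.5q gives q* = 1942/13 and p* = 1608/13.
With the rebate, buyers effectively pay pb = ps − 69, where ps is the price sellers receive.
On the curves, pb = 1412/9 - (2/9)q and ps = 49 + 0.5q; the wedge ps − pb = 69 gives 49 + 0.5q − (1412/9 - (2/9)q) = 69, so q' = 3184/13.
Then pb = 1412/9 − (2/9)·(3184/13) = 1332/13 and ps = 49 + 0.5·(3184/13) = 2229/13.
ΔCS = ½(1942/13 + 3184/13)(1608/13 − 1332/13) = 707388/169; ΔPS = ½(1942/13 + 3184/13)(2229/13 − 1608/13) = 1591623/169.
Government spending = 69 × 3184/13 = 219696/13.
DWL = ½ × 69 × (3184/13 − 1942/13) = 42849/13; fraction = (42849/13) / (219696/13) = 621/3184.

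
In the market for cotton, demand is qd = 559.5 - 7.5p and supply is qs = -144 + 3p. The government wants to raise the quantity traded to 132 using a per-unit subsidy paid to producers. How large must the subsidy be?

At q = 132, invert demand for the buyer price: pb = (559.5 − 132)/7.5 = 57; invert supply for the seller price: ps = (132 − (-144))/3 = 92.
The subsidy must fill the gap: s = ps − pb = 92 − 57 = 35.

Required subsidy s = 35 per unit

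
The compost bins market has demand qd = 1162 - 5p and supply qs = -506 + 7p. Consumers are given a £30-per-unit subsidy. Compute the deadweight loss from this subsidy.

Deadweight loss = £1312.5

Pre-subsidy: 1162 - 5p = -506 + 7p gives p* = 139, q* = 467.
With the rebate, buyers effectively pay pb = ps − 30, where ps is the price sellers receive.
Demand in terms of ps becomes qd = 1162 − 5(ps − 30) = 1312 - 5ps. Setting this equal to supply: 1312 - 5ps = -506 + 7ps, so ps = 151.5.
Buyers pay pb = 151.5 − 30 = 121.5; q' = -506 + 7·151.5 = 554.5.
The subsidy expands output by 554.5 − 467 = 87.5 past the efficient level; on those units the gap between marginal cost and willingness to pay runs from 0 up to 30.
DWL = ½ × 30 × 87.5 = 1312.5.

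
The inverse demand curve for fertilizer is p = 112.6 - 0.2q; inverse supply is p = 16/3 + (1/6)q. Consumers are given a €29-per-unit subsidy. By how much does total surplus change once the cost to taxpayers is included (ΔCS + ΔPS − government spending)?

Pre-subsidy: 112.6 - 0.2q = 16/3 + (1/6)q gives q* = 3218/11 and p* = 595/11.
With the rebate, buyers effectively pay pb = ps − 29, where ps is the price sellers receive.
On the curves, pb = 112.6 - 0.2q and ps = 16/3 + (1/6)q; the wedge ps − pb = 29 gives 16/3 + (1/6)q − (112.6 - 0.2q) = 29, so q' = 4088/11.
Then pb = 112.6 − 0.2·(4088/11) = 421/11 and ps = 16/3 + (1/6)·(4088/11) = 740/11.
ΔCS = ½(3218/11 + 4088/11)(595/11 − 421/11) = 635622/121; ΔPS = ½(3218/11 + 4088/11)(740/11 − 595/11) = 529685/121.
Government spending = 29 × 4088/11 = 118552/11.
Net change = 635622/121 + 529685/121 − 118552/11 = -12615/11. The loss equals the DWL triangle ½·29·870/11.

Net change in total surplus = -12615/11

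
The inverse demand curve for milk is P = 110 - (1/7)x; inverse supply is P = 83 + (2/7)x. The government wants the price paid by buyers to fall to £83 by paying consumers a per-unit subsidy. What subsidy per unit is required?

At a buyer price of 83, quantity demanded is 770 − 7·83 = 189.
Sellers supply 189 only when they receive Ps = 83 + (2/7)·189 = 137.
s = Ps − Pb = 137 − 83 = 54.

Required subsidy s = £54 per unit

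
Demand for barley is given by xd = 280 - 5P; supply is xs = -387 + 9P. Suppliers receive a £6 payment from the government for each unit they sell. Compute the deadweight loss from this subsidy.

Deadweight loss = 405/7

Pre-subsidy: 280 - 5P = -387 + 9P gives P* = 667/14, x* = 585/14.
With the subsidy, sellers receive Ps = Pb + 6 for each unit, where Pb is the price buyers pay.
Supply in terms of Pb becomes xs = -387 + 9(Pb + 6) = -333 + 9Pb. Setting this equal to demand: 280 - 5Pb = -333 + 9Pb, so Pb = 613/14.
Sellers receive Ps = 613/14 + 6 = 697/14; x' = 280 − 5·(613/14) = 855/14.
The subsidy expands output by 855/14 − 585/14 = 135/7 past the efficient level; on those units the gap between marginal cost and willingness to pay runs from 0 up to 6.
DWL = ½ × 6 × 135/7 = 405/7.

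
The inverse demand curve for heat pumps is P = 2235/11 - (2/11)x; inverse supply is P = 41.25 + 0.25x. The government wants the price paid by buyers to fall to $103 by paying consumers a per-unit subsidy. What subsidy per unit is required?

Required subsidy s = $76 per unit

At a buyer price of 103, quantity demanded is 1117.5 − 5.5·103 = 551.
Sellers supply 551 only when they receive Ps = 41.25 + 0.25·551 = 179.
s = Ps − Pb = 179 − 103 = 76.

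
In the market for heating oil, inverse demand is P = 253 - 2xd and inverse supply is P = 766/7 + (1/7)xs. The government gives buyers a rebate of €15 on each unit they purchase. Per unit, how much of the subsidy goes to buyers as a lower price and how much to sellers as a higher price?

Pre-subsidy: 253 - 2x = 766/7 + (1/7)x gives x* = 67 and P* = 119.
With the rebate, buyers effectively pay Pb = Ps − 15, where Ps is the price sellers receive.
On the curves, Pb = 253 - 2x and Ps = 766/7 + (1/7)x; the wedge Ps − Pb = 15 gives 766/7 + (1/7)x − (253 - 2x) = 15, so x' = 74.
Then Pb = 253 − 2·74 = 105 and Ps = 766/7 + (1/7)·74 = 120.
Buyers' price falls by P* − Pb = 119 − 105 = 14; sellers' price rises by Ps − P* = 120 − 119 = 1.

Buyers gain €14 per unit; sellers gain €1 per unit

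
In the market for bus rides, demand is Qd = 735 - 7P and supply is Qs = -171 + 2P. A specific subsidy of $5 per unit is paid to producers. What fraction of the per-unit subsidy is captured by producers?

Pre-subsidy: 735 - 7P = -171 + 2P gives P* = 302/3, Q* = 91/3.
With the subsidy, sellers receive Ps = Pb + 5 for each unit, where Pb is the price buyers pay.
Supply in terms of Pb becomes Qs = -171 + 2(Pb + 5) = -161 + 2Pb. Setting this equal to demand: 735 - 7Pb = -161 + 2Pb, so Pb = 896/9.
Sellers receive Ps = 896/9 + 5 = 941/9; Q' = 735 − 7·(896/9) = 343/9.
Buyers' price falls by P* − Pb = 302/3 − 896/9 = 10/9; sellers' price rises by Ps − P* = 941/9 − 302/3 = 35/9.
So producers capture (35/9)/5 = 7/9 of each unit of subsidy.

Producer share = 7/9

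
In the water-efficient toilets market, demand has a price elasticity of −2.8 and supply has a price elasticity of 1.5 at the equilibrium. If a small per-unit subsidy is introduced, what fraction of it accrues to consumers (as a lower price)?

For a small subsidy around the equilibrium, the benefit split depends on the relative slopes, which at a point are proportional to the elasticities.
Buyer share = εs/(εs + |εd|) = 1.5/(1.5 + 2.8) = 15/43; seller share = |εd|/(εs + |εd|) = 28/43.

Consumer share = 15/43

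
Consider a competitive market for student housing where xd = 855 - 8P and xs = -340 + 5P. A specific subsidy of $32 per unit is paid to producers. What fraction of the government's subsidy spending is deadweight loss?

DWL / government spending = 128/567

Pre-subsidy: 855 - 8P = -340 + 5P gives P* = 1195/13, x* = 1555/13.
With the subsidy, sellers receive Ps = Pb + 32 for each unit, where Pb is the price buyers pay.
Supply in terms of Pb becomes xs = -340 + 5(Pb + 32) = -180 + 5Pb. Setting this equal to demand: 855 - 8Pb = -180 + 5Pb, so Pb = 1035/13.
Sellers receive Ps = 1035/13 + 32 = 1451/13; x' = 855 − 8·(1035/13) = 2835/13.
ΔCS = ½(1555/13 + 2835/13)(1195/13 − 1035/13) = 351200/169; ΔPS = ½(1555/13 + 2835/13)(1451/13 − 1195/13) = 561920/169.
Government spending = 32 × 2835/13 = 90720/13.
DWL = ½ × 32 × (2835/13 − 1555/13) = 20480/13; fraction = (20480/13) / (90720/13) = 128/567.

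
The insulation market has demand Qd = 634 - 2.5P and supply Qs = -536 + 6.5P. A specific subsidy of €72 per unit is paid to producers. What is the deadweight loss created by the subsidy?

Pre-subsidy: 634 - 2.5P = -536 + 6.5P gives P* = 130, Q* = 309.
With the subsidy, sellers receive Ps = Pb + 72 for each unit, where Pb is the price buyers pay.
Supply in terms of Pb becomes Qs = -536 + 6.5(Pb + 72) = -68 + 6.5Pb. Setting this equal to demand: 634 - 2.5Pb = -68 + 6.5Pb, so Pb = 78.
Sellers receive Ps = 78 + 72 = 150; Q' = 634 − 2.5·78 = 439.
The subsidy expands output by 439 − 309 = 130 past the efficient level; on those units the gap between marginal cost and willingness to pay runs from 0 up to 72.
DWL = ½ × 72 × 130 = 4680.

Deadweight loss = €4680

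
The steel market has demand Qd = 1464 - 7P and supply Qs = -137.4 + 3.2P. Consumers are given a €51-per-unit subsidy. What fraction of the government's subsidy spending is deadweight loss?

Pre-subsidy: 1464 - 7P = -137.4 + 3.2P gives P* = 157, Q* = 365.
With the rebate, buyers effectively pay Pb = Ps − 51, where Ps is the price sellers receive.
Demand in terms of Ps becomes Qd = 1464 − 7(Ps − 51) = 1821 - 7Ps. Setting this equal to supply: 1821 - 7Ps = -137.4 + 3.2Ps, so Ps = 192.
Buyers pay Pb = 192 − 51 = 141; Q' = -137.4 + 3.2·192 = 477.
ΔCS = ½(365 + 477)(157 − 141) = 6736; ΔPS = ½(365 + 477)(192 − 157) = 14735.
Government spending = 51 × 477 = 24327.
DWL = ½ × 51 × (477 − 365) = 2856; fraction = 2856 / 24327 = 56/477.

DWL / government spending = 56/477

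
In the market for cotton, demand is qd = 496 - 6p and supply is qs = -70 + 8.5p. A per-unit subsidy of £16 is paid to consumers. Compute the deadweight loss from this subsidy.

Pre-subsidy: 496 - 6p = -70 + 8.5p gives p* = 1132/29, q* = 7592/29.
With the rebate, buyers effectively pay pb = ps − 16, where ps is the price sellers receive.
Demand in terms of ps becomes qd = 496 − 6(ps − 16) = 592 - 6ps. Setting this equal to supply: 592 - 6ps = -70 + 8.5ps, so ps = 1324/29.
Buyers pay pb = 1324/29 − 16 = 860/29; q' = -70 + 8.5·(1324/29) = 9224/29.
The subsidy expands output by 9224/29 − 7592/29 = 1632/29 past the efficient level; on those units the gap between marginal cost and willingness to pay runs from 0 up to 16.
DWL = ½ × 16 × 1632/29 = 13056/29.

Deadweight loss = 13056/29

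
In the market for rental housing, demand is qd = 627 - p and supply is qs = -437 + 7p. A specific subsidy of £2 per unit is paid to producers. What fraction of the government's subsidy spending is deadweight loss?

Pre-subsidy: 627 - p = -437 + 7p gives p* = 133, q* = 494.
With the subsidy, sellers receive ps = pb + 2 for each unit, where pb is the price buyers pay.
Supply in terms of pb becomes qs = -437 + 7(pb + 2) = -423 + 7pb. Setting this equal to demand: 627 - pb = -423 + 7pb, so pb = 131.25.
Sellers receive ps = 131.25 + 2 = 133.25; q' = 627 − 1·131.25 = 495.75.
ΔCS = ½(494 + 495.75)(133 − 131.25) = 866.03125; ΔPS = ½(494 + 495.75)(133.25 − 133) = 123.71875.
Government spending = 2 × 495.75 = 991.5.
DWL = ½ × 2 × (495.75 − 494) = 1.75; fraction = 1.75 / 991.5 = 7/3966.

DWL / government spending = 7/3966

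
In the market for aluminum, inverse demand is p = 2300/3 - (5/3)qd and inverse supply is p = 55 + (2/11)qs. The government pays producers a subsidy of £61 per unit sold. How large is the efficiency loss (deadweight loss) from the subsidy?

Pre-subsidy: 2300/3 - (5/3)q = 55 + (2/11)q gives q* = 385 and p* = 125.
With the subsidy, sellers receive ps = pb + 61 for each unit, where pb is the price buyers pay.
On the curves, pb = 2300/3 - (5/3)q and ps = 55 + (2/11)q; the wedge ps − pb = 61 gives 55 + (2/11)q − (2300/3 - (5/3)q) = 61, so q' = 418.
Then pb = 2300/3 − (5/3)·418 = 70 and ps = 55 + (2/11)·418 = 131.
The subsidy expands output by 418 − 385 = 33 past the efficient level; on those units the gap between marginal cost and willingness to pay runs from 0 up to 61.
DWL = ½ × 61 × 33 = 1006.5.

Deadweight loss = £1006.5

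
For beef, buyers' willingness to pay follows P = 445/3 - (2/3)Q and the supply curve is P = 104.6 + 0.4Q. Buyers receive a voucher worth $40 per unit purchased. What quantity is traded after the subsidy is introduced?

Pre-subsidy: 445/3 - (2/3)Q = 104.6 + 0.4Q gives Q* = 41 and P* = 121.
With the rebate, buyers effectively pay Pb = Ps − 40, where Ps is the price sellers receive.
On the curves, Pb = 445/3 - (2/3)Q and Ps = 104.6 + 0.4Q; the wedge Ps − Pb = 40 gives 104.6 + 0.4Q − (445/3 - (2/3)Q) = 40, so Q' = 78.5.
Then Pb = 445/3 − (2/3)·78.5 = 96 and Ps = 104.6 + 0.4·78.5 = 136.

Q' = 78.5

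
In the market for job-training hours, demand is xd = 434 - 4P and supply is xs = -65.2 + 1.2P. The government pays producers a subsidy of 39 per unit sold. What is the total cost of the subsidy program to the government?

Government cost = 3354

Pre-subsidy: 434 - 4P = -65.2 + 1.2P gives P* = 96, x* = 50.
With the subsidy, sellers receive Ps = Pb + 39 for each unit, where Pb is the price buyers pay.
Supply in terms of Pb becomes xs = -65.2 + 1.2(Pb + 39) = -18.4 + 1.2Pb. Setting this equal to demand: 434 - 4Pb = -18.4 + 1.2Pb, so Pb = 87.
Sellers receive Ps = 87 + 39 = 126; x' = 434 − 4·87 = 86.
Government outlay = subsidy × quantity = 39 × 86 = 3354.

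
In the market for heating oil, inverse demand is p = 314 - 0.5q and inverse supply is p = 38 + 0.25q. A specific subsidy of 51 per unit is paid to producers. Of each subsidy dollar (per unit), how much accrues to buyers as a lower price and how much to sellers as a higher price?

Buyers gain 34 per unit; sellers gain 17 per unit

Pre-subsidy: 314 - 0.5q = 38 + 0.25q gives q* = 368 and p* = 130.
With the subsidy, sellers receive ps = pb + 51 for each unit, where pb is the price buyers pay.
On the curves, pb = 314 - 0.5q and ps = 38 + 0.25q; the wedge ps − pb = 51 gives 38 + 0.25q − (314 - 0.5q) = 51, so q' = 436.
Then pb = 314 − 0.5·436 = 96 and ps = 38 + 0.25·436 = 147.
Buyers' price falls by p* − pb = 130 − 96 = 34; sellers' price rises by ps − p* = 147 − 130 = 17.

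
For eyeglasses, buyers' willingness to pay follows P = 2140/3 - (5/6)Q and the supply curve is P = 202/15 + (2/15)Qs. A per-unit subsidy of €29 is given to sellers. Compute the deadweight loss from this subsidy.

Pre-subsidy: 2140/3 - (5/6)Q = 202/15 + (2/15)Q gives Q* = 724 and P* = 110.
With the subsidy, sellers receive Ps = Pb + 29 for each unit, where Pb is the price buyers pay.
On the curves, Pb = 2140/3 - (5/6)Q and Ps = 202/15 + (2/15)Q; the wedge Ps − Pb = 29 gives 202/15 + (2/15)Q − (2140/3 - (5/6)Q) = 29, so Q' = 754.
Then Pb = 2140/3 − (5/6)·754 = 85 and Ps = 202/15 + (2/15)·754 = 114.
The subsidy expands output by 754 − 724 = 30 past the efficient level; on those units the gap between marginal cost and willingness to pay runs from 0 up to 29.
DWL = ½ × 29 × 30 = 435.

Deadweight loss = €435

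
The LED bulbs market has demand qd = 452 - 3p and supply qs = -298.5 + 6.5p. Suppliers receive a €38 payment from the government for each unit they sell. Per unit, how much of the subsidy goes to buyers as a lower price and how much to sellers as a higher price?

Pre-subsidy: 452 - 3p = -298.5 + 6.5p gives p* = 79, q* = 215.
With the subsidy, sellers receive ps = pb + 38 for each unit, where pb is the price buyers pay.
Supply in terms of pb becomes qs = -298.5 + 6.5(pb + 38) = -51.5 + 6.5pb. Setting this equal to demand: 452 - 3pb = -51.5 + 6.5pb, so pb = 53.
Sellers receive ps = 53 + 38 = 91; q' = 452 − 3·53 = 293.
Buyers' price falls by p* − pb = 79 − 53 = 26; sellers' price rises by ps − p* = 91 − 79 = 12.

Buyers gain €26 per unit; sellers gain €12 per unit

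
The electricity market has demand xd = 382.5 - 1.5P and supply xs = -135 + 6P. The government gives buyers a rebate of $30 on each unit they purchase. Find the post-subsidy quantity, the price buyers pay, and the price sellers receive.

Pre-subsidy: 382.5 - 1.5P = -135 + 6P gives P* = 69, x* = 279.
With the rebate, buyers effectively pay Pb = Ps − 30, where Ps is the price sellers receive.
Demand in terms of Ps becomes xd = 382.5 − 1.5(Ps − 30) = 427.5 - 1.5Ps. Setting this equal to supply: 427.5 - 1.5Ps = -135 + 6Ps, so Ps = 75.
Buyers pay Pb = 75 − 30 = 45; x' = -135 + 6·75 = 315.

x' = 315; buyers pay $45; sellers receive $75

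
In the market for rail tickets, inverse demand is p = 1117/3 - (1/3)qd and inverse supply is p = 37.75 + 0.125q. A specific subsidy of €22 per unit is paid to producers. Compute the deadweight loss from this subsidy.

Deadweight loss = €528

Pre-subsidy: 1117/3 - (1/3)q = 37.75 + 0.125q gives q* = 730 and p* = 129.
With the subsidy, sellers receive ps = pb + 22 for each unit, where pb is the price buyers pay.
On the curves, pb = 1117/3 - (1/3)q and ps = 37.75 + 0.125q; the wedge ps − pb = 22 gives 37.75 + 0.125q − (1117/3 - (1/3)q) = 22, so q' = 778.
Then pb = 1117/3 − (1/3)·778 = 113 and ps = 37.75 + 0.125·778 = 135.
The subsidy expands output by 778 − 730 = 48 past the efficient level; on those units the gap between marginal cost and willingness to pay runs from 0 up to 22.
DWL = ½ × 22 × 48 = 528.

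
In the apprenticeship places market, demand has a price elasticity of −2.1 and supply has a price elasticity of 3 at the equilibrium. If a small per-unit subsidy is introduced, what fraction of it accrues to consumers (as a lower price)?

Consumer share = 10/17

For a small subsidy around the equilibrium, the benefit split depends on the relative slopes, which at a point are proportional to the elasticities.
Buyer share = εs/(εs + |εd|) = 3/(3 + 2.1) = 10/17; seller share = |εd|/(εs + |εd|) = 7/17.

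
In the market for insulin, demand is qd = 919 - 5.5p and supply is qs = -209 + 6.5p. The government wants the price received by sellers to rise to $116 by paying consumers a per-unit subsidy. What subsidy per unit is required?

At a seller price of 116, quantity supplied is -209 + 6.5·116 = 545.
Buyers absorb 545 only when they pay pb with 919 − 5.5·pb = 545, i.e. pb = 68.
s = ps − pb = 116 − 68 = 48.

Required subsidy s = $48 per unit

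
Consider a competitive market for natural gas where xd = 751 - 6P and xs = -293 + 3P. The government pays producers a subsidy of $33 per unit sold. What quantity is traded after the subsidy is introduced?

x' = 121

Pre-subsidy: 751 - 6P = -293 + 3P gives P* = 116, x* = 55.
With the subsidy, sellers receive Ps = Pb + 33 for each unit, where Pb is the price buyers pay.
Supply in terms of Pb becomes xs = -293 + 3(Pb + 33) = -194 + 3Pb. Setting this equal to demand: 751 - 6Pb = -194 + 3Pb, so Pb = 105.
Sellers receive Ps = 105 + 33 = 138; x' = 751 − 6·105 = 121.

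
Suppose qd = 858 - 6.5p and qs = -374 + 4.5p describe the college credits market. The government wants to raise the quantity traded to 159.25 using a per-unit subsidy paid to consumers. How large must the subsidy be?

Required subsidy s = 11 per unit

At q = 159.25, invert demand for the buyer price: pb = (858 − 159.25)/6.5 = 107.5; invert supply for the seller price: ps = (159.25 − (-374))/4.5 = 118.5.
The subsidy must fill the gap: s = ps − pb = 118.5 − 107.5 = 11.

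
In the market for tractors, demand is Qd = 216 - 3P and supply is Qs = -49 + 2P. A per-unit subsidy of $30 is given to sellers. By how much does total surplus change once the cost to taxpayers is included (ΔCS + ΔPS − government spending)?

Net change in total surplus = -$540

Pre-subsidy: 216 - 3P = -49 + 2P gives P* = 53, Q* = 57.
With the subsidy, sellers receive Ps = Pb + 30 for each unit, where Pb is the price buyers pay.
Supply in terms of Pb becomes Qs = -49 + 2(Pb + 30) = 11 + 2Pb. Setting this equal to demand: 216 - 3Pb = 11 + 2Pb, so Pb = 41.
Sellers receive Ps = 41 + 30 = 71; Q' = 216 − 3·41 = 93.
ΔCS = ½(57 + 93)(53 − 41) = 900; ΔPS = ½(57 + 93)(71 − 53) = 1350.
Government spending = 30 × 93 = 2790.
Net change = 900 + 1350 − 2790 = -540. The loss equals the DWL triangle ½·30·36.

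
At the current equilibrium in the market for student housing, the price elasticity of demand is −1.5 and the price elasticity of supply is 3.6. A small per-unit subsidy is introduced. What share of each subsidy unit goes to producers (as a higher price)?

Producer share = 5/17

For a small subsidy around the equilibrium, the benefit split depends on the relative slopes, which at a point are proportional to the elasticities.
Buyer share = εs/(εs + |εd|) = 3.6/(3.6 + 1.5) = 12/17; seller share = |εd|/(εs + |εd|) = 5/17.
So producers capture 5/17 of the subsidy.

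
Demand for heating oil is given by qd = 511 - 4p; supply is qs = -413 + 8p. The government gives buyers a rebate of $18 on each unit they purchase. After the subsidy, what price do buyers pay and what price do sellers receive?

Pre-subsidy: 511 - 4p = -413 + 8p gives p* = 77, q* = 203.
With the rebate, buyers effectively pay pb = ps − 18, where ps is the price sellers receive.
Demand in terms of ps becomes qd = 511 − 4(ps − 18) = 583 - 4ps. Setting this equal to supply: 583 - 4ps = -413 + 8ps, so ps = 83.
Buyers pay pb = 83 − 18 = 65; q' = -413 + 8·83 = 251.

Buyers pay $65; sellers receive $83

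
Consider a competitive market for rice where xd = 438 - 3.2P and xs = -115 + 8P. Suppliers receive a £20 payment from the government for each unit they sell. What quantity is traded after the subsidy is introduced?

x' = 2280/7

Pre-subsidy: 438 - 3.2P = -115 + 8P gives P* = 49.375, x* = 280.
With the subsidy, sellers receive Ps = Pb + 20 for each unit, where Pb is the price buyers pay.
Supply in terms of Pb becomes xs = -115 + 8(Pb + 20) = 45 + 8Pb. Setting this equal to demand: 438 - 3.2Pb = 45 + 8Pb, so Pb = 1965/56.
Sellers receive Ps = 1965/56 + 20 = 3085/56; x' = 438 − 3.2·(1965/56) = 2280/7.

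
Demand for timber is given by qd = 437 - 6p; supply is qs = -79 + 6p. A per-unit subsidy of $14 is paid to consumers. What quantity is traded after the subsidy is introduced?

q' = 221

Pre-subsidy: 437 - 6p = -79 + 6p gives p* = 43, q* = 179.
With the rebate, buyers effectively pay pb = ps − 14, where ps is the price sellers receive.
Demand in terms of ps becomes qd = 437 − 6(ps − 14) = 521 - 6ps. Setting this equal to supply: 521 - 6ps = -79 + 6ps, so ps = 50.
Buyers pay pb = 50 − 14 = 36; q' = -79 + 6·50 = 221.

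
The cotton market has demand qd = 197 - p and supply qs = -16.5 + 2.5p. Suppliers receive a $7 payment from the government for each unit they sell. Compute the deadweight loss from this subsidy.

Deadweight loss = $17.5

Pre-subsidy: 197 - p = -16.5 + 2.5p gives p* = 61, q* = 136.
With the subsidy, sellers receive ps = pb + 7 for each unit, where pb is the price buyers pay.
Supply in terms of pb becomes qs = -16.5 + 2.5(pb + 7) = 1 + 2.5pb. Setting this equal to demand: 197 - pb = 1 + 2.5pb, so pb = 56.
Sellers receive ps = 56 + 7 = 63; q' = 197 − 1·56 = 141.
The subsidy expands output by 141 − 136 = 5 past the efficient level; on those units the gap between marginal cost and willingness to pay runs from 0 up to 7.
DWL = ½ × 7 × 5 = 17.5.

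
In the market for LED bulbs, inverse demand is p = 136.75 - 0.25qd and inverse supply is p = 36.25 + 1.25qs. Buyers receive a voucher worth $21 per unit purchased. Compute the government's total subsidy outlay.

Pre-subsidy: 136.75 - 0.25q = 36.25 + 1.25q gives q* = 67 and p* = 120.
With the rebate, buyers effectively pay pb = ps − 21, where ps is the price sellers receive.
On the curves, pb = 136.75 - 0.25q and ps = 36.25 + 1.25q; the wedge ps − pb = 21 gives 36.25 + 1.25q − (136.75 - 0.25q) = 21, so q' = 81.
Then pb = 136.75 − 0.25·81 = 116.5 and ps = 36.25 + 1.25·81 = 137.5.
Government outlay = subsidy × quantity = 21 × 81 = 1701.

Government cost = $1701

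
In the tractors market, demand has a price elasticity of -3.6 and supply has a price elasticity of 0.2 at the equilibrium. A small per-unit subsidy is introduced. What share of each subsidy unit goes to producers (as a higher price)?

For a small subsidy around the equilibrium, the benefit split depends on the relative slopes, which at a point are proportional to the elasticities.
Buyer share = εs/(εs + |εd|) = 0.2/(0.2 + 3.6) = 1/19; seller share = |εd|/(εs + |εd|) = 18/19.
So producers capture 18/19 of the subsidy.

Producer share = 18/19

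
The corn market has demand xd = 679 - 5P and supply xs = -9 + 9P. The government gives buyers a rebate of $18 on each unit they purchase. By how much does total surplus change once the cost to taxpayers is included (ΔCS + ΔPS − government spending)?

Net change in total surplus = -3645/7

Pre-subsidy: 679 - 5P = -9 + 9P gives P* = 344/7, x* = 3033/7.
With the rebate, buyers effectively pay Pb = Ps − 18, where Ps is the price sellers receive.
Demand in terms of Ps becomes xd = 679 − 5(Ps − 18) = 769 - 5Ps. Setting this equal to supply: 769 - 5Ps = -9 + 9Ps, so Ps = 389/7.
Buyers pay Pb = 389/7 − 18 = 263/7; x' = -9 + 9·(389/7) = 3438/7.
ΔCS = ½(3033/7 + 3438/7)(344/7 − 263/7) = 524151/98; ΔPS = ½(3033/7 + 3438/7)(389/7 − 344/7) = 291195/98.
Government spending = 18 × 3438/7 = 61884/7.
Net change = 524151/98 + 291195/98 − 61884/7 = -3645/7. The loss equals the DWL triangle ½·18·405/7.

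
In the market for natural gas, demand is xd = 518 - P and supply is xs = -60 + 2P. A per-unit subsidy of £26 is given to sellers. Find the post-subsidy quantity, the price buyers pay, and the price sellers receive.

Pre-subsidy: 518 - P = -60 + 2P gives P* = 578/3, x* = 976/3.
With the subsidy, sellers receive Ps = Pb + 26 for each unit, where Pb is the price buyers pay.
Supply in terms of Pb becomes xs = -60 + 2(Pb + 26) = -8 + 2Pb. Setting this equal to demand: 518 - Pb = -8 + 2Pb, so Pb = 526/3.
Sellers receive Ps = 526/3 + 26 = 604/3; x' = 518 − 1·(526/3) = 1028/3.

x' = 1028/3; buyers pay 526/3; sellers receive 604/3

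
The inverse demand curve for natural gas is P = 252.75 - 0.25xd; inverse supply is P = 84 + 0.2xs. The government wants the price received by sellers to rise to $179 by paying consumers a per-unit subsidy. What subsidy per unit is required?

At a seller price of 179, quantity supplied is -420 + 5·179 = 475.
Buyers absorb 475 only when they pay Pb = 252.75 − 0.25·475 = 134.
s = Ps − Pb = 179 − 134 = 45.

Required subsidy s = $45 per unit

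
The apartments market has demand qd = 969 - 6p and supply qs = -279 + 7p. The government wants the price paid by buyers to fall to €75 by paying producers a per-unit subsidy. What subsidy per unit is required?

Required subsidy s = €39 per unit

At a buyer price of 75, quantity demanded is 969 − 6·75 = 519.
Sellers supply 519 only when they receive ps with -279 + 7·ps = 519, i.e. ps = 114.
s = ps − pb = 114 − 75 = 39.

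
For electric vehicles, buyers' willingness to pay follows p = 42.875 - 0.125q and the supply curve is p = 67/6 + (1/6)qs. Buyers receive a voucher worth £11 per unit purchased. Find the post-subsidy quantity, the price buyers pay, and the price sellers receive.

Pre-subsidy: 42.875 - 0.125q = 67/6 + (1/6)q gives q* = 761/7 and p* = 205/7.
With the rebate, buyers effectively pay pb = ps − 11, where ps is the price sellers receive.
On the curves, pb = 42.875 - 0.125q and ps = 67/6 + (1/6)q; the wedge ps − pb = 11 gives 67/6 + (1/6)q − (42.875 - 0.125q) = 11, so q' = 1025/7.
Then pb = 42.875 − 0.125·(1025/7) = 172/7 and ps = 67/6 + (1/6)·(1025/7) = 249/7.

q' = 1025/7; buyers pay 172/7; sellers receive 249/7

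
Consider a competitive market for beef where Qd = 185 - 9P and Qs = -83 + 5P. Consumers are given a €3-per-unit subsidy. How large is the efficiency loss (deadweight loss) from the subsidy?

Pre-subsidy: 185 - 9P = -83 + 5P gives P* = 134/7, Q* = 89/7.
With the rebate, buyers effectively pay Pb = Ps − 3, where Ps is the price sellers receive.
Demand in terms of Ps becomes Qd = 185 − 9(Ps − 3) = 212 - 9Ps. Setting this equal to supply: 212 - 9Ps = -83 + 5Ps, so Ps = 295/14.
Buyers pay Pb = 295/14 − 3 = 253/14; Q' = -83 + 5·(295/14) = 313/14.
The subsidy expands output by 313/14 − 89/7 = 135/14 past the efficient level; on those units the gap between marginal cost and willingness to pay runs from 0 up to 3.
DWL = ½ × 3 × 135/14 = 405/28.

Deadweight loss = 405/28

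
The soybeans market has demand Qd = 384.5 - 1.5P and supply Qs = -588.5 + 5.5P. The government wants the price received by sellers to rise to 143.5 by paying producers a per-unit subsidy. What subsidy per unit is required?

Required subsidy s = 21 per unit

At a seller price of 143.5, quantity supplied is -588.5 + 5.5·143.5 = 200.75.
Buyers absorb 200.75 only when they pay Pb with 384.5 − 1.5·Pb = 200.75, i.e. Pb = 122.5.
s = Ps − Pb = 143.5 − 122.5 = 21.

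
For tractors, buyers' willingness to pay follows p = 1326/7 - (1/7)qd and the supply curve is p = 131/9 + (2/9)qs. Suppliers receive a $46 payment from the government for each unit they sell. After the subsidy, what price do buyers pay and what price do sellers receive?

Pre-subsidy: 1326/7 - (1/7)q = 131/9 + (2/9)q gives q* = 479 and p* = 121.
With the subsidy, sellers receive ps = pb + 46 for each unit, where pb is the price buyers pay.
On the curves, pb = 1326/7 - (1/7)q and ps = 131/9 + (2/9)q; the wedge ps − pb = 46 gives 131/9 + (2/9)q − (1326/7 - (1/7)q) = 46, so q' = 605.
Then pb = 1326/7 − (1/7)·605 = 103 and ps = 131/9 + (2/9)·605 = 149.

Buyers pay $103; sellers receive $149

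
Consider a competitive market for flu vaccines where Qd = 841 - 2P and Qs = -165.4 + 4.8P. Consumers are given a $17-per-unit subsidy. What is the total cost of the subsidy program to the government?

Pre-subsidy: 841 - 2P = -165.4 + 4.8P gives P* = 148, Q* = 545.
With the rebate, buyers effectively pay Pb = Ps − 17, where Ps is the price sellers receive.
Demand in terms of Ps becomes Qd = 841 − 2(Ps − 17) = 875 - 2Ps. Setting this equal to supply: 875 - 2Ps = -165.4 + 4.8Ps, so Ps = 153.
Buyers pay Pb = 153 − 17 = 136; Q' = -165.4 + 4.8·153 = 569.
Government outlay = subsidy × quantity = 17 × 569 = 9673.

Government cost = $9673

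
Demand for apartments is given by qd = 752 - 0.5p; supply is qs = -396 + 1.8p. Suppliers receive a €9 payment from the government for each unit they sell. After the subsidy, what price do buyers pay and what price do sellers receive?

Buyers pay 11318/23; sellers receive 11525/23

Pre-subsidy: 752 - 0.5p = -396 + 1.8p gives p* = 11480/23, q* = 11556/23.
With the subsidy, sellers receive ps = pb + 9 for each unit, where pb is the price buyers pay.
Supply in terms of pb becomes qs = -396 + 1.8(pb + 9) = -379.8 + 1.8pb. Setting this equal to demand: 752 - 0.5pb = -379.8 + 1.8pb, so pb = 11318/23.
Sellers receive ps = 11318/23 + 9 = 11525/23; q' = 752 − 0.5·(11318/23) = 11637/23.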